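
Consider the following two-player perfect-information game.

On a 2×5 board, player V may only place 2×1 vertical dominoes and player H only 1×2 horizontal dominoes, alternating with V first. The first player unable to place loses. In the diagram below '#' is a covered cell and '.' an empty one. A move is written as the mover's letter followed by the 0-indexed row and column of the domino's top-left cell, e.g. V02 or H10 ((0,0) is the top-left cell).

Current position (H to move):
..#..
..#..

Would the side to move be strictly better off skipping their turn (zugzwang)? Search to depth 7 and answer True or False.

zugzwang(..#../..#.., H) = True

p1 H@[..#../..#..]: H00[###../..#..]-1* H03[..###/..#..]-1 H10[..#../###..]-1 H13[..#../..###]-1
p2 V@[###../..#..]: V03[####./..##.]+1* V04[###.#/..#.#]+1
p3 H@[####./..##.]: H10[####./####.]-1*
p4 V@[####./####.]: V04[#####/#####]+1*
p5 H@[#####/#####] terminal -1; root [..#../..#..] d7
if H skipped the turn, V would face:
~ p1 V@[..#../..#..]: V00[#.#../#.#..]-1* V01[.##../.##..]-1 V03[..##./..##.]-1 V04[..#.#/..#.#]-1
~ p2 H@[#.#../#.#..]: H03[#.###/#.#..]+1* H13[#.#../#.###]+1
~ p3 V@[#.###/#.#..]: V01[#####/###..]-1*
~ p4 H@[#####/###..]: H13[#####/#####]+1*
~ p5 V@[#####/#####] terminal -1; root [..#../..#..] d7
compare (H): move=-1 vs pass=+1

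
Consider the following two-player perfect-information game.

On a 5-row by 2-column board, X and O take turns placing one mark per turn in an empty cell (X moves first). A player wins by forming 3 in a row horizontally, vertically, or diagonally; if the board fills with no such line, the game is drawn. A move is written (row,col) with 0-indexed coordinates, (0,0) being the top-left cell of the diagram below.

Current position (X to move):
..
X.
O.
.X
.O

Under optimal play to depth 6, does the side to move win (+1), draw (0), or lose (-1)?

[../X./O./.X/.O] X move#1: (0,0):+0/X./X./O./.X/.O*, (0,1):+0/.X/X./O./.X/.O, (1,1):+0/../XX/O./.X/.O, (2,1):+0/../X./OX/.X/.O, (3,0):+0/../X./O./XX/.O, (4,0):+0/../X./O./.X/XO
[X./X./O./.X/.O] O move#2: (0,1):+0/XO/X./O./.X/.O*, (1,1):+0/X./XO/O./.X/.O, (2,1):+0/X./X./OO/.X/.O, (3,0):+0/X./X./O./OX/.O, (4,0):+0/X./X./O./.X/OO
[XO/X./O./.X/.O] X move#3: (1,1):+0/XO/XX/O./.X/.O*, (2,1):+0/XO/X./OX/.X/.O, (3,0):+0/XO/X./O./XX/.O, (4,0):+0/XO/X./O./.X/XO
[XO/XX/O./.X/.O] O move#4: (2,1):+0/XO/XX/OO/.X/.O*, (3,0):-1/XO/XX/O./OX/.O, (4,0):-1/XO/XX/O./.X/OO
[XO/XX/OO/.X/.O] X move#5: (3,0):+0/XO/XX/OO/XX/.O*, (4,0):+0/XO/XX/OO/.X/XO
[XO/XX/OO/XX/.O] O move#6: (4,0):+0/XO/XX/OO/XX/OO*
[XO/XX/OO/XX/OO] end (terminal +0, X#7); searched ../X./O./.X/.O to 6

value(../X./O./.X/.O, X) = 0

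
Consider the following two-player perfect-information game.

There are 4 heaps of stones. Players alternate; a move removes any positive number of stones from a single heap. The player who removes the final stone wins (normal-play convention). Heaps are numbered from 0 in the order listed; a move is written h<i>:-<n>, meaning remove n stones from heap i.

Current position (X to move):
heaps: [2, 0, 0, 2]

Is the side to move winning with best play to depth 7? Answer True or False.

ply 1, X at (2,0,0,2) | h0:-1=-1→(1,0,0,2)*; h0:-2=-1→(0,0,0,2); h3:-1=-1→(2,0,0,1); h3:-2=-1→(2,0,0,0)
ply 2, O at (1,0,0,2) | h0:-1=-1→(0,0,0,2); h3:-1=+1→(1,0,0,1)*; h3:-2=-1→(1,0,0,0)
ply 3, X at (1,0,0,1) | h0:-1=-1→(0,0,0,1)*; h3:-1=-1→(1,0,0,0)
ply 4, O at (0,0,0,1) | h3:-1=+1→(0,0,0,0)*
ply 5: (0,0,0,0) is terminal -1 (X); from (2,0,0,2) depth 7

X winning at [(2,0,0,2)]: False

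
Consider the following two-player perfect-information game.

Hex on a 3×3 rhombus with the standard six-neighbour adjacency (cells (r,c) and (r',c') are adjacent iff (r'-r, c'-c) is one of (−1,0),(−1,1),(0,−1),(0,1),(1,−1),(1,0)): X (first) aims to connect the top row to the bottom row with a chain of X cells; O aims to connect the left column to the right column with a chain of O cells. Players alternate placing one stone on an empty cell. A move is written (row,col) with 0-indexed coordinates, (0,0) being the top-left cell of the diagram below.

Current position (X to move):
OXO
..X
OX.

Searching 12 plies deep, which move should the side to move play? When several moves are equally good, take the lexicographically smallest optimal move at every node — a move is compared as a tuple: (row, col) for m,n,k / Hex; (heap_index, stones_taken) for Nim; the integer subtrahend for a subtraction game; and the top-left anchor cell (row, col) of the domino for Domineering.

p1 X@[OXO/..X/OX.]: (1,0)[OXO/X.X/OX.]-1 (1,1)[OXO/.XX/OX.]+1* (2,2)[OXO/..X/OXX]-1
p2 O@[OXO/.XX/OX.] terminal -1; root [OXO/..X/OX.] d12

X's best at [OXO/..X/OX.]: (1,1)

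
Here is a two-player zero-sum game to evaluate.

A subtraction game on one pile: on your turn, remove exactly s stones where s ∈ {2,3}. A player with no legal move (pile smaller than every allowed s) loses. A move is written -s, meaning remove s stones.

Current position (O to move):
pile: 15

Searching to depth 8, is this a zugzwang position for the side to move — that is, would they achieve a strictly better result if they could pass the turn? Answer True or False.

p1 O@[15]: -2[13]-1* -3[12]-1
p2 X@[13]: -2[11]+1* -3[10]+1
p3 O@[11]: -2[9]-1* -3[8]-1
p4 X@[9]: -2[7]-1 -3[6]+1*
p5 O@[6]: -2[4]-1* -3[3]-1
p6 X@[4]: -2[2]-1 -3[1]+1*
p7 O@[1] terminal -1; root [15] d8
suppose O passes — search the same position with X to move:
pass> p1 X@[15]: -2[13]-1* -3[12]-1
pass> p2 O@[13]: -2[11]+1* -3[10]+1
pass> p3 X@[11]: -2[9]-1* -3[8]-1
pass> p4 O@[9]: -2[7]-1 -3[6]+1*
pass> p5 X@[6]: -2[4]-1* -3[3]-1
pass> p6 O@[4]: -2[2]-1 -3[1]+1*
pass> p7 X@[1] terminal -1; root [15] d8
for O: play -1, pass +1

zugzwang(15, O) = True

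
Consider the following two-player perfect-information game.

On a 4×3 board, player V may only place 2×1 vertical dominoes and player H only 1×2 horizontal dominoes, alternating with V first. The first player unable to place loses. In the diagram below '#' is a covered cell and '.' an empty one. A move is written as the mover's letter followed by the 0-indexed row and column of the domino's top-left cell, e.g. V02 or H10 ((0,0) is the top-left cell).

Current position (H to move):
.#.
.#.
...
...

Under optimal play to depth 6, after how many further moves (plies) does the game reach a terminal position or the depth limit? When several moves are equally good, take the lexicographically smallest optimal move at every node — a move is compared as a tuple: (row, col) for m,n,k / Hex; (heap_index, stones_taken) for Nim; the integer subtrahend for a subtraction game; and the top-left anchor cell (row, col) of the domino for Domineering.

ply 1, H at .#./.#./.../... | H20=-1→.#./.#./##./...*; H21=-1→.#./.#./.##/...; H30=-1→.#./.#./.../##.; H31=-1→.#./.#./.../.##
ply 2, V at .#./.#./##./... | V00=+1→##./##./##./...*; V02=+1→.##/.##/##./...; V12=+1→.#./.##/###/...; V22=+1→.#./.#./###/..#
ply 3, H at ##./##./##./... | H30=-1→##./##./##./##.*; H31=-1→##./##./##./.##
ply 4, V at ##./##./##./##. | V02=+1→###/###/##./##.*; V12=+1→##./###/###/##.; V22=+1→##./##./###/###
ply 5: ###/###/##./##. is terminal -1 (H); from .#./.#./.../... depth 6

PV length from [.#./.#./.../...]: 4 plies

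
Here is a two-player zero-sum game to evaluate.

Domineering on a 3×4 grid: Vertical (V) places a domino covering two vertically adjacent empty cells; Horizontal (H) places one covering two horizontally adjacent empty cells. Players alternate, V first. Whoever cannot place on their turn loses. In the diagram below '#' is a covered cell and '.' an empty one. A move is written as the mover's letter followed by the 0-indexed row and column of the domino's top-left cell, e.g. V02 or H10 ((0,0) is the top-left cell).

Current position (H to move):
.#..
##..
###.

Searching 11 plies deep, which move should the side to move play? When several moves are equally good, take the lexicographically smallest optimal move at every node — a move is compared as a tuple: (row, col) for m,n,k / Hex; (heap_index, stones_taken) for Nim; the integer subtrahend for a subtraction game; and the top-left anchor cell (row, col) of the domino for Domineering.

[.#../##../###.] H move#1: H02:-1/.###/##../###., H12:+1/.#../####/###.*
[.#../####/###.] end (terminal -1, V#2); searched .#../##../###. to 11

H's best at [.#../##../###.]: H12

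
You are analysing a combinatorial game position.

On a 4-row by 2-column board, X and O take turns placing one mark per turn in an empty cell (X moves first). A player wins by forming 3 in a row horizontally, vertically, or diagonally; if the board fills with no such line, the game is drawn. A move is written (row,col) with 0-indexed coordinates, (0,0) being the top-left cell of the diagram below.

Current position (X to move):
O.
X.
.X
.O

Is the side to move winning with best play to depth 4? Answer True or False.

X winning at [O./X./.X/.O]: False

[O./X./.X/.O] X move#1: (0,1):+0/OX/X./.X/.O*, (1,1):+0/O./XX/.X/.O, (2,0):+0/O./X./XX/.O, (3,0):+0/O./X./.X/XO
[OX/X./.X/.O] O move#2: (1,1):+0/OX/XO/.X/.O*, (2,0):-1/OX/X./OX/.O, (3,0):-1/OX/X./.X/OO
[OX/XO/.X/.O] X move#3: (2,0):+0/OX/XO/XX/.O*, (3,0):+0/OX/XO/.X/XO
[OX/XO/XX/.O] O move#4: (3,0):+0/OX/XO/XX/OO*
[OX/XO/XX/OO] end (terminal +0, X#5); searched O./X./.X/.O to 4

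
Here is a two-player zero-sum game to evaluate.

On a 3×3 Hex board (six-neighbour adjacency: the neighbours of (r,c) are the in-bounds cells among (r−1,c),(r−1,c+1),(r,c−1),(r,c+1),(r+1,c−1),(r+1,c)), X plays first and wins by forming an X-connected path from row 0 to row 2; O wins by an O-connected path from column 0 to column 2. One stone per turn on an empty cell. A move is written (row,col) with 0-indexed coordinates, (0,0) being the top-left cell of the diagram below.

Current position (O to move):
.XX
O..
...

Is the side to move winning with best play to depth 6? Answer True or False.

p1 O@[.XX/O../...]: (0,0)[OXX/O../...]-1 (1,1)[.XX/OO./...]-1 (1,2)[.XX/O.O/...]-1 (2,0)[.XX/O../O..]-1 (2,1)[.XX/O../.O.]+1* (2,2)[.XX/O../..O]-1
p2 X@[.XX/O../.O.]: (0,0)[XXX/O../.O.]-1* (1,1)[.XX/OX./.O.]-1 (1,2)[.XX/O.X/.O.]-1 (2,0)[.XX/O../XO.]-1 (2,2)[.XX/O../.OX]-1
p3 O@[XXX/O../.O.]: (1,1)[XXX/OO./.O.]+1* (1,2)[XXX/O.O/.O.]+1 (2,0)[XXX/O../OO.]+1 (2,2)[XXX/O../.OO]+1
p4 X@[XXX/OO./.O.]: (1,2)[XXX/OOX/.O.]-1* (2,0)[XXX/OO./XO.]-1 (2,2)[XXX/OO./.OX]-1
p5 O@[XXX/OOX/.O.]: (2,0)[XXX/OOX/OO.]-1 (2,2)[XXX/OOX/.OO]+1*
p6 X@[XXX/OOX/.OO] terminal -1; root [.XX/O../...] d6

O winning at [.XX/O../...]: True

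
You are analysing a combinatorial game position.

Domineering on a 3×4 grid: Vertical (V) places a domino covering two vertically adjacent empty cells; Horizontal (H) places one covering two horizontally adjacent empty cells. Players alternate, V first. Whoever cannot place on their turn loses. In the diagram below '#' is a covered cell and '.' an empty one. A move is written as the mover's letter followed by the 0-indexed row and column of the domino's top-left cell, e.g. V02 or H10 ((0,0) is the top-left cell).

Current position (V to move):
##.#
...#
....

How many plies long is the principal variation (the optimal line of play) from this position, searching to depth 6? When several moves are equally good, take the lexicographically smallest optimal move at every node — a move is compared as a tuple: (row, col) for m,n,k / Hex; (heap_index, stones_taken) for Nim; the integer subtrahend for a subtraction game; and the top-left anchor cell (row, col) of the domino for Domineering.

PV length from [##.#/...#/....]: 3 plies

[##.#/...#/....] V move#1: V02:-1/####/..##/...., V10:-1/##.#/#..#/#..., V11:+1/##.#/.#.#/.#..*, V12:-1/##.#/..##/..#.
[##.#/.#.#/.#..] H move#2: H22:-1/##.#/.#.#/.###*
[##.#/.#.#/.###] V move#3: V02:+1/####/.###/.###*, V10:+1/##.#/##.#/####
[####/.###/.###] end (terminal -1, H#4); searched ##.#/...#/.... to 6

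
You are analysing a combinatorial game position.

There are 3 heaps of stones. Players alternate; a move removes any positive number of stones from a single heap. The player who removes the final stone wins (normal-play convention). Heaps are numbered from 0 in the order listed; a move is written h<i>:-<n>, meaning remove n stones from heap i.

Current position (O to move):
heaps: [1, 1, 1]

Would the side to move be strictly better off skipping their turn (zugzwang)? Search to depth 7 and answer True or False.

zugzwang((1,1,1), O) = False

ply 1, O at (1,1,1) | h0:-1=+1→(0,1,1)*; h1:-1=+1→(1,0,1); h2:-1=+1→(1,1,0)
ply 2, X at (0,1,1) | h1:-1=-1→(0,0,1)*; h2:-1=-1→(0,1,0)
ply 3, O at (0,0,1) | h2:-1=+1→(0,0,0)*
ply 4: (0,0,0) is terminal -1 (X); from (1,1,1) depth 7
pass branch (X moves first from the same position):
  | ply 1, X at (1,1,1) | h0:-1=+1→(0,1,1)*; h1:-1=+1→(1,0,1); h2:-1=+1→(1,1,0)
  | ply 2, O at (0,1,1) | h1:-1=-1→(0,0,1)*; h2:-1=-1→(0,1,0)
  | ply 3, X at (0,0,1) | h2:-1=+1→(0,0,0)*
  | ply 4: (0,0,0) is terminal -1 (O); from (1,1,1) depth 7
O moving scores +1; O passing scores -1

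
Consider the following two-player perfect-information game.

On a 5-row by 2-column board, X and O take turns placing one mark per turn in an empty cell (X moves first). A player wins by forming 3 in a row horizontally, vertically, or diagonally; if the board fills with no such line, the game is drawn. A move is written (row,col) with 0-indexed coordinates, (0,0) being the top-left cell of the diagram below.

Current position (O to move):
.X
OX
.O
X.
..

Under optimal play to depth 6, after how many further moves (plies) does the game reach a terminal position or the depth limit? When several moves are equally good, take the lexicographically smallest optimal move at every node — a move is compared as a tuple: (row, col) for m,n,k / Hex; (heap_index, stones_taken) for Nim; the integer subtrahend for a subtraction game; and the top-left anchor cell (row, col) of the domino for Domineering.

PV length from [.X/OX/.O/X./..]: 5 plies

ply 1, O at .X/OX/.O/X./.. | (0,0)=+0→OX/OX/.O/X./..*; (2,0)=+0→.X/OX/OO/X./..; (3,1)=+0→.X/OX/.O/XO/..; (4,0)=+0→.X/OX/.O/X./O.; (4,1)=+0→.X/OX/.O/X./.O
ply 2, X at OX/OX/.O/X./.. | (2,0)=+0→OX/OX/XO/X./..*; (3,1)=-1→OX/OX/.O/XX/..; (4,0)=-1→OX/OX/.O/X./X.; (4,1)=-1→OX/OX/.O/X./.X
ply 3, O at OX/OX/XO/X./.. | (3,1)=-1→OX/OX/XO/XO/..; (4,0)=+0→OX/OX/XO/X./O.*; (4,1)=-1→OX/OX/XO/X./.O
ply 4, X at OX/OX/XO/X./O. | (3,1)=+0→OX/OX/XO/XX/O.*; (4,1)=+0→OX/OX/XO/X./OX
ply 5, O at OX/OX/XO/XX/O. | (4,1)=+0→OX/OX/XO/XX/OO*
ply 6: OX/OX/XO/XX/OO is terminal +0 (X); from .X/OX/.O/X./.. depth 6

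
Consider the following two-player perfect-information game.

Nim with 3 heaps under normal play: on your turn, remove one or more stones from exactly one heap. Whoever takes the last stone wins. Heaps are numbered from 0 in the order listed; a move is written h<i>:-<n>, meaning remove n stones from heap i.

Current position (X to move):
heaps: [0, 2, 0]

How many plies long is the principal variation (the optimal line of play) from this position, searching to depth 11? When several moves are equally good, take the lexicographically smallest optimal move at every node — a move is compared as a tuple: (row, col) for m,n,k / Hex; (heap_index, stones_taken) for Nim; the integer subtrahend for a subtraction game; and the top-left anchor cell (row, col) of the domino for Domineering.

PV length from [(0,2,0)]: 1 ply

p1 X@[(0,2,0)]: h1:-1[(0,1,0)]-1 h1:-2[(0,0,0)]+1*
p2 O@[(0,0,0)] terminal -1; root [(0,2,0)] d11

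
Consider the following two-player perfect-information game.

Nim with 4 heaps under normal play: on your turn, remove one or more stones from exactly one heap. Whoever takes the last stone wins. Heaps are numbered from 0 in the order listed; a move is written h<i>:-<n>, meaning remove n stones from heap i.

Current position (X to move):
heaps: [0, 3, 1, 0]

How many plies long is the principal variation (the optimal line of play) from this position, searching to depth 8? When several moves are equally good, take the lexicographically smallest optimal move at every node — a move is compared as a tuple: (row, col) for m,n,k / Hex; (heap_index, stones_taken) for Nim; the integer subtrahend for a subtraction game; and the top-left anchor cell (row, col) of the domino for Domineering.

p1 X@[(0,3,1,0)]: h1:-1[(0,2,1,0)]-1 h1:-2[(0,1,1,0)]+1* h1:-3[(0,0,1,0)]-1 h2:-1[(0,3,0,0)]-1
p2 O@[(0,1,1,0)]: h1:-1[(0,0,1,0)]-1* h2:-1[(0,1,0,0)]-1
p3 X@[(0,0,1,0)]: h2:-1[(0,0,0,0)]+1*
p4 O@[(0,0,0,0)] terminal -1; root [(0,3,1,0)] d8

PV length from [(0,3,1,0)]: 3 plies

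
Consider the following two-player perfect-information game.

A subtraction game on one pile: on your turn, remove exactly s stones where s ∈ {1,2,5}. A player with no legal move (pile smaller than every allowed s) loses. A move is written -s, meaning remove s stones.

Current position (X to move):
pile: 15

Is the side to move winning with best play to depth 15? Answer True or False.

X winning at [15]: False

ply 1, X at 15 | -1=-1→14*; -2=-1→13; -5=-1→10
ply 2, O at 14 | -1=-1→13; -2=+1→12*; -5=+1→9
ply 3, X at 12 | -1=-1→11*; -2=-1→10; -5=-1→7
ply 4, O at 11 | -1=-1→10; -2=+1→9*; -5=+1→6
ply 5, X at 9 | -1=-1→8*; -2=-1→7; -5=-1→4
ply 6, O at 8 | -1=-1→7; -2=+1→6*; -5=+1→3
ply 7, X at 6 | -1=-1→5*; -2=-1→4; -5=-1→1
ply 8, O at 5 | -1=-1→4; -2=+1→3*; -5=+1→0
ply 9, X at 3 | -1=-1→2*; -2=-1→1
ply 10, O at 2 | -1=-1→1; -2=+1→0*
ply 11: 0 is terminal -1 (X); from 15 depth 15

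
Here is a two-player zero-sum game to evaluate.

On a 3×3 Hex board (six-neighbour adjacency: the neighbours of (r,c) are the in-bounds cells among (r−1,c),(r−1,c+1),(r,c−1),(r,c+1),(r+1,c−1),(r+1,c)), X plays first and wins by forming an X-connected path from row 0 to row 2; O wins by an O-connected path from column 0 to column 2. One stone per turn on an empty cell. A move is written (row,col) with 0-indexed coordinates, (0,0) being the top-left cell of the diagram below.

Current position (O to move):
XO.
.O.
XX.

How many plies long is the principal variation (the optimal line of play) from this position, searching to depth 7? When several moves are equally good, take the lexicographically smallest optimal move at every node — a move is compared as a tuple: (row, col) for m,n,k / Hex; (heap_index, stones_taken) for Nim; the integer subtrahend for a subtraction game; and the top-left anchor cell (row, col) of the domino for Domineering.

ply 1, O at XO./.O./XX. | (0,2)=-1→XOO/.O./XX.; (1,0)=+1→XO./OO./XX.*; (1,2)=-1→XO./.OO/XX.; (2,2)=-1→XO./.O./XXO
ply 2, X at XO./OO./XX. | (0,2)=-1→XOX/OO./XX.*; (1,2)=-1→XO./OOX/XX.; (2,2)=-1→XO./OO./XXX
ply 3, O at XOX/OO./XX. | (1,2)=+1→XOX/OOO/XX.*; (2,2)=-1→XOX/OO./XXO
ply 4: XOX/OOO/XX. is terminal -1 (X); from XO./.O./XX. depth 7

PV length from [XO./.O./XX.]: 3 plies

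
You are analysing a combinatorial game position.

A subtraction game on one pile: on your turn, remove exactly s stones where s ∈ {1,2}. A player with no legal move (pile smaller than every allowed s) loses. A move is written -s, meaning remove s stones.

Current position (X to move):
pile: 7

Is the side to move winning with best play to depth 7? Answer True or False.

X winning at [7]: True

[7] X move#1: -1:+1/6*, -2:-1/5
[6] O move#2: -1:-1/5*, -2:-1/4
[5] X move#3: -1:-1/4, -2:+1/3*
[3] O move#4: -1:-1/2*, -2:-1/1
[2] X move#5: -1:-1/1, -2:+1/0*
[0] end (terminal -1, O#6); searched 7 to 7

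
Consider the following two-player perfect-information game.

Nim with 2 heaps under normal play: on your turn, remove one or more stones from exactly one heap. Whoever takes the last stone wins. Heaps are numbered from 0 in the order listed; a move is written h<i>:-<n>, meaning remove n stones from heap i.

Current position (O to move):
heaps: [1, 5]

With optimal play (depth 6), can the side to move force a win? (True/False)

[(1,5)] O move#1: h0:-1:-1/(0,5), h1:-1:-1/(1,4), h1:-2:-1/(1,3), h1:-3:-1/(1,2), h1:-4:+1/(1,1)*, h1:-5:-1/(1,0)
[(1,1)] X move#2: h0:-1:-1/(0,1)*, h1:-1:-1/(1,0)
[(0,1)] O move#3: h1:-1:+1/(0,0)*
[(0,0)] end (terminal -1, X#4); searched (1,5) to 6

O winning at [(1,5)]: True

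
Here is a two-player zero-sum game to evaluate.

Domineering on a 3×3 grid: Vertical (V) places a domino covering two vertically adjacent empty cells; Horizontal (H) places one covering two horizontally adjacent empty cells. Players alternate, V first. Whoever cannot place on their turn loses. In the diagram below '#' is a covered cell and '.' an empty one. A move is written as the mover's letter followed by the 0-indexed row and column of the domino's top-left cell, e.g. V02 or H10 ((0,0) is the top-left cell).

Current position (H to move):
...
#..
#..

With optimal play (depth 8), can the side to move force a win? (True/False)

H winning at [.../#../#..]: True

p1 H@[.../#../#..]: H00[##./#../#..]-1 H01[.##/#../#..]-1 H11[.../###/#..]+1* H21[.../#../###]-1
p2 V@[.../###/#..] terminal -1; root [.../#../#..] d8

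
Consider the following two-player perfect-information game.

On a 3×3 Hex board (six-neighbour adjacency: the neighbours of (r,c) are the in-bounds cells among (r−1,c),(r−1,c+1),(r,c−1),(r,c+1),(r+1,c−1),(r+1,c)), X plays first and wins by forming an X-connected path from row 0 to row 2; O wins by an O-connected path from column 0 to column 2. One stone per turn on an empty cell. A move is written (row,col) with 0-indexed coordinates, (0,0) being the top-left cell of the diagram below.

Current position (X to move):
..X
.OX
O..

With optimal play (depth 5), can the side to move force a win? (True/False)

X winning at [..X/.OX/O..]: True

[..X/.OX/O..] X move#1: (0,0):+1/X.X/.OX/O..*, (0,1):+1/.XX/.OX/O.., (1,0):+1/..X/XOX/O.., (2,1):+1/..X/.OX/OX., (2,2):+1/..X/.OX/O.X
[X.X/.OX/O..] O move#2: (0,1):-1/XOX/.OX/O..*, (1,0):-1/X.X/OOX/O.., (2,1):-1/X.X/.OX/OO., (2,2):-1/X.X/.OX/O.O
[XOX/.OX/O..] X move#3: (1,0):+1/XOX/XOX/O..*, (2,1):+1/XOX/.OX/OX., (2,2):+1/XOX/.OX/O.X
[XOX/XOX/O..] O move#4: (2,1):-1/XOX/XOX/OO.*, (2,2):-1/XOX/XOX/O.O
[XOX/XOX/OO.] X move#5: (2,2):+1/XOX/XOX/OOX*
[XOX/XOX/OOX] end (terminal -1, O#6); searched ..X/.OX/O.. to 5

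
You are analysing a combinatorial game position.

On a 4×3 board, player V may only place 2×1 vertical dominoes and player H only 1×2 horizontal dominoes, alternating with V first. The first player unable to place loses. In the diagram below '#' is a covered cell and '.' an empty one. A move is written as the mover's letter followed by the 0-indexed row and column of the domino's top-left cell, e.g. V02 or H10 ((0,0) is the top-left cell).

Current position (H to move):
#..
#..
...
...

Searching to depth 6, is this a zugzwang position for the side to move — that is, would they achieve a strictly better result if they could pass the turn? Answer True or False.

ply 1, H at #../#../.../... | H01=-1→###/#../.../...*; H11=-1→#../###/.../...; H20=-1→#../#../##./...; H21=-1→#../#../.##/...; H30=-1→#../#../.../##.; H31=-1→#../#../.../.##
ply 2, V at ###/#../.../... | V11=+1→###/##./.#./...*; V12=-1→###/#.#/..#/...; V20=-1→###/#../#../#..; V21=+1→###/#../.#./.#.; V22=-1→###/#../..#/..#
ply 3, H at ###/##./.#./... | H30=-1→###/##./.#./##.*; H31=-1→###/##./.#./.##
ply 4, V at ###/##./.#./##. | V12=+1→###/###/.##/##.*; V22=+1→###/##./.##/###
ply 5: ###/###/.##/##. is terminal -1 (H); from #../#../.../... depth 6
if H skipped the turn, V would face:
~ ply 1, V at #../#../.../... | V01=+1→##./##./.../...*; V02=+1→#.#/#.#/.../...; V11=+1→#../##./.#./...; V12=-1→#../#.#/..#/...; V20=+1→#../#../#../#..; V21=+1→#../#../.#./.#.; V22=+1→#../#../..#/..#
~ ply 2, H at ##./##./.../... | H20=-1→##./##./##./...*; H21=-1→##./##./.##/...; H30=-1→##./##./.../##.; H31=-1→##./##./.../.##
~ ply 3, V at ##./##./##./... | V02=-1→###/###/##./...; V12=-1→##./###/###/...; V22=+1→##./##./###/..#*
~ ply 4, H at ##./##./###/..# | H30=-1→##./##./###/###*
~ ply 5, V at ##./##./###/### | V02=+1→###/###/###/###*
~ ply 6: ###/###/###/### is terminal -1 (H); from #../#../.../... depth 6
compare (H): move=-1 vs pass=-1

zugzwang(#../#../.../..., H) = False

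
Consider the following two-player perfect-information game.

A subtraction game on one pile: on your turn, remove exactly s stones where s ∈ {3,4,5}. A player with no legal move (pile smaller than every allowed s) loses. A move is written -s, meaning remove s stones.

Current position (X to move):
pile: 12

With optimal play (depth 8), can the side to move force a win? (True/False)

p1 X@[12]: -3[9]+1* -4[8]+1 -5[7]-1
p2 O@[9]: -3[6]-1* -4[5]-1 -5[4]-1
p3 X@[6]: -3[3]-1 -4[2]+1* -5[1]+1
p4 O@[2] terminal -1; root [12] d8

X winning at [12]: True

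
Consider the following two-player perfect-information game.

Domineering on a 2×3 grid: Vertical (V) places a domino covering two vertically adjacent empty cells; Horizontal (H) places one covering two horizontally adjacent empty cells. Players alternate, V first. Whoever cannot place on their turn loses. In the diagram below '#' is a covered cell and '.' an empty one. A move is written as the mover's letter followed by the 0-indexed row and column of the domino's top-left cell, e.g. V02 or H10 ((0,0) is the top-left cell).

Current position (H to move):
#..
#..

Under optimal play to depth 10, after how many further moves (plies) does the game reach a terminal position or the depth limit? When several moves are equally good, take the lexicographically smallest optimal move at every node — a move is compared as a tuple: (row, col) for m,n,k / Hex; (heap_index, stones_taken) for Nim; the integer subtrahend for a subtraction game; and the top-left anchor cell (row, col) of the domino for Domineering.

PV length from [#../#..]: 1 ply

[#../#..] H move#1: H01:+1/###/#..*, H11:+1/#../###
[###/#..] end (terminal -1, V#2); searched #../#.. to 10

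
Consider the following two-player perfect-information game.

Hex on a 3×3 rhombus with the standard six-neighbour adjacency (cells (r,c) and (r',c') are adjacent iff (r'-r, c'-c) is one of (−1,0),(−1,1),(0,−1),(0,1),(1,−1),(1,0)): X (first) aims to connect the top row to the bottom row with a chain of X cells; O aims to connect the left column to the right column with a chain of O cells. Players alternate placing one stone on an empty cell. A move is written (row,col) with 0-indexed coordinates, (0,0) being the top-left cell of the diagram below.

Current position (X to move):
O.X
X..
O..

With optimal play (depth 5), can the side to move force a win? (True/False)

X winning at [O.X/X../O..]: True

p1 X@[O.X/X../O..]: (0,1)[OXX/X../O..]-1 (1,1)[O.X/XX./O..]-1 (1,2)[O.X/X.X/O..]+1* (2,1)[O.X/X../OX.]+1 (2,2)[O.X/X../O.X]-1
p2 O@[O.X/X.X/O..]: (0,1)[OOX/X.X/O..]-1* (1,1)[O.X/XOX/O..]-1 (2,1)[O.X/X.X/OO.]-1 (2,2)[O.X/X.X/O.O]-1
p3 X@[OOX/X.X/O..]: (1,1)[OOX/XXX/O..]+1* (2,1)[OOX/X.X/OX.]+1 (2,2)[OOX/X.X/O.X]+1
p4 O@[OOX/XXX/O..]: (2,1)[OOX/XXX/OO.]-1* (2,2)[OOX/XXX/O.O]-1
p5 X@[OOX/XXX/OO.]: (2,2)[OOX/XXX/OOX]+1*
p6 O@[OOX/XXX/OOX] terminal -1; root [O.X/X../O..] d5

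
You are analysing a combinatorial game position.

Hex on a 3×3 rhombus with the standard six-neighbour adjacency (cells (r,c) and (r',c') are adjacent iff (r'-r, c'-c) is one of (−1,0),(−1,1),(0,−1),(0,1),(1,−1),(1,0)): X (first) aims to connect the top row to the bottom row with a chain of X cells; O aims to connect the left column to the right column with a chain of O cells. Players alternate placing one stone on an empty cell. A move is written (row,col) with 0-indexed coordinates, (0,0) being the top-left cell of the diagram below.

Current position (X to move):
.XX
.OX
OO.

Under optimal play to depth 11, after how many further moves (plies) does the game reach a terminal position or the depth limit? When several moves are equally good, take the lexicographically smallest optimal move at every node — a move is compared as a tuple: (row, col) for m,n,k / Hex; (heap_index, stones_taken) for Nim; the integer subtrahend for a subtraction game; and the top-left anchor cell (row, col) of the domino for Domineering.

p1 X@[.XX/.OX/OO.]: (0,0)[XXX/.OX/OO.]-1 (1,0)[.XX/XOX/OO.]-1 (2,2)[.XX/.OX/OOX]+1*
p2 O@[.XX/.OX/OOX] terminal -1; root [.XX/.OX/OO.] d11

PV length from [.XX/.OX/OO.]: 1 ply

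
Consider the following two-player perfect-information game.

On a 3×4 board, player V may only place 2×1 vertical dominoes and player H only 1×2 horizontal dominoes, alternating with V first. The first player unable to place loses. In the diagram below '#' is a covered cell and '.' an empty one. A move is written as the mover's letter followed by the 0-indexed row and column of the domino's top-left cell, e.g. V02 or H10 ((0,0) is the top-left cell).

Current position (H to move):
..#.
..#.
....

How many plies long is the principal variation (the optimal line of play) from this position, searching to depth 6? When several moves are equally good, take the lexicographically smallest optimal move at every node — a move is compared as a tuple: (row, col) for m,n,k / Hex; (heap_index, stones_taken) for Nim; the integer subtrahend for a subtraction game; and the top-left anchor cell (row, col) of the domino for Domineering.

PV length from [..#./..#./....]: 3 plies

ply 1, H at ..#./..#./.... | H00=-1→###./..#./....; H10=+1→..#./###./....*; H20=-1→..#./..#./##..; H21=-1→..#./..#./.##.; H22=-1→..#./..#./..##
ply 2, V at ..#./###./.... | V03=-1→..##/####/....*; V13=-1→..#./####/...#
ply 3, H at ..##/####/.... | H00=+1→####/####/....*; H20=+1→..##/####/##..; H21=+1→..##/####/.##.; H22=+1→..##/####/..##
ply 4: ####/####/.... is terminal -1 (V); from ..#./..#./.... depth 6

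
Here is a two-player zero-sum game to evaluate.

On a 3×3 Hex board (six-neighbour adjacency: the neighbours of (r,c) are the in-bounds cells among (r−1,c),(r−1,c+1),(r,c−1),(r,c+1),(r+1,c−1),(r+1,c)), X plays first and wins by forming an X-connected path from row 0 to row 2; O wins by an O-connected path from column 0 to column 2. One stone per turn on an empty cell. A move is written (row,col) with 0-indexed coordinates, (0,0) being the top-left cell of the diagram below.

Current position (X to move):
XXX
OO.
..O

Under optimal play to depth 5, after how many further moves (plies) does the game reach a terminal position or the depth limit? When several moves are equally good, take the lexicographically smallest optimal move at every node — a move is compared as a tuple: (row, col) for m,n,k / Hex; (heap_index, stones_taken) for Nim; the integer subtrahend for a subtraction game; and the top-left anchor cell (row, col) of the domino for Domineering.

PV length from [XXX/OO./..O]: 2 plies

p1 X@[XXX/OO./..O]: (1,2)[XXX/OOX/..O]-1* (2,0)[XXX/OO./X.O]-1 (2,1)[XXX/OO./.XO]-1
p2 O@[XXX/OOX/..O]: (2,0)[XXX/OOX/O.O]-1 (2,1)[XXX/OOX/.OO]+1*
p3 X@[XXX/OOX/.OO] terminal -1; root [XXX/OO./..O] d5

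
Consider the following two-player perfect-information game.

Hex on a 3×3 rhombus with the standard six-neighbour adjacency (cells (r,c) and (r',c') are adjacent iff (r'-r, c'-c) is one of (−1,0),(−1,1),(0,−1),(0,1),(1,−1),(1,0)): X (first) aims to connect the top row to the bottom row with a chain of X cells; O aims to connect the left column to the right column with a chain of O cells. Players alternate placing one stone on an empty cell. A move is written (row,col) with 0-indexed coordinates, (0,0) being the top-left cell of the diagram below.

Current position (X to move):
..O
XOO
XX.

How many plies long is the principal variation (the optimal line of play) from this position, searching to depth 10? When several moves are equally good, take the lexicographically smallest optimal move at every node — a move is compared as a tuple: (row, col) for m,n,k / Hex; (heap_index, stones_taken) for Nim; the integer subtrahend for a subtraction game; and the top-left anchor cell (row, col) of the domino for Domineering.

PV length from [..O/XOO/XX.]: 1 ply

ply 1, X at ..O/XOO/XX. | (0,0)=+1→X.O/XOO/XX.*; (0,1)=+1→.XO/XOO/XX.; (2,2)=+1→..O/XOO/XXX
ply 2: X.O/XOO/XX. is terminal -1 (O); from ..O/XOO/XX. depth 10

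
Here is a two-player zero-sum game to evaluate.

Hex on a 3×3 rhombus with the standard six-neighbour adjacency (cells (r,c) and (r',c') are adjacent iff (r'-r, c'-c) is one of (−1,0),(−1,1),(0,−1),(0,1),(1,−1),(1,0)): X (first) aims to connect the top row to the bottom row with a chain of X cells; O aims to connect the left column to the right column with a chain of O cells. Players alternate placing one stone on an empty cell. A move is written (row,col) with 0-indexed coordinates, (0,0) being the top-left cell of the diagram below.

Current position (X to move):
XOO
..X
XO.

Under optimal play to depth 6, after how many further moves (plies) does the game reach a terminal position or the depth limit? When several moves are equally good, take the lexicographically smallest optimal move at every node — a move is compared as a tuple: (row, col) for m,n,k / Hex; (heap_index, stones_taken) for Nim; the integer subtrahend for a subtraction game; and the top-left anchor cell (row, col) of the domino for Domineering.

PV length from [XOO/..X/XO.]: 1 ply

ply 1, X at XOO/..X/XO. | (1,0)=+1→XOO/X.X/XO.*; (1,1)=-1→XOO/.XX/XO.; (2,2)=-1→XOO/..X/XOX
ply 2: XOO/X.X/XO. is terminal -1 (O); from XOO/..X/XO. depth 6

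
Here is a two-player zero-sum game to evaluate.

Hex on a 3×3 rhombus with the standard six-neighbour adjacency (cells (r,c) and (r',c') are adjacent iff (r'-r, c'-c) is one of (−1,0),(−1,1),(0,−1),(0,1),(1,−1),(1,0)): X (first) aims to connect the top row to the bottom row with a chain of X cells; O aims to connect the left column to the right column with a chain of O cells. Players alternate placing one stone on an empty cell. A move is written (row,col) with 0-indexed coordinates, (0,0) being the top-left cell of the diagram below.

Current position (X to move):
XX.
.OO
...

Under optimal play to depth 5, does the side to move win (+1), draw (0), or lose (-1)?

[XX./.OO/...] X move#1: (0,2):-1/XXX/.OO/...*, (1,0):-1/XX./XOO/..., (2,0):-1/XX./.OO/X.., (2,1):-1/XX./.OO/.X., (2,2):-1/XX./.OO/..X
[XXX/.OO/...] O move#2: (1,0):+1/XXX/OOO/...*, (2,0):+1/XXX/.OO/O.., (2,1):+1/XXX/.OO/.O., (2,2):+1/XXX/.OO/..O
[XXX/OOO/...] end (terminal -1, X#3); searched XX./.OO/... to 5

value(XX./.OO/..., X) = -1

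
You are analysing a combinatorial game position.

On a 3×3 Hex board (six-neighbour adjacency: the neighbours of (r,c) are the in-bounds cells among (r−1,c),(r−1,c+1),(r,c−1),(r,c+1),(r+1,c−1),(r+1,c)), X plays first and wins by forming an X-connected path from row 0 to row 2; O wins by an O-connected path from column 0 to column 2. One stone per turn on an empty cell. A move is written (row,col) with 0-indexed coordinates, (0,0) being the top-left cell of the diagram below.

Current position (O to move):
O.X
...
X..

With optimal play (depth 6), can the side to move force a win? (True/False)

ply 1, O at O.X/.../X.. | (0,1)=-1→OOX/.../X..*; (1,0)=-1→O.X/O../X..; (1,1)=-1→O.X/.O./X..; (1,2)=-1→O.X/..O/X..; (2,1)=-1→O.X/.../XO.; (2,2)=-1→O.X/.../X.O
ply 2, X at OOX/.../X.. | (1,0)=+1→OOX/X../X..*; (1,1)=+1→OOX/.X./X..; (1,2)=+1→OOX/..X/X..; (2,1)=+1→OOX/.../XX.; (2,2)=+1→OOX/.../X.X
ply 3, O at OOX/X../X.. | (1,1)=-1→OOX/XO./X..*; (1,2)=-1→OOX/X.O/X..; (2,1)=-1→OOX/X../XO.; (2,2)=-1→OOX/X../X.O
ply 4, X at OOX/XO./X.. | (1,2)=+1→OOX/XOX/X..*; (2,1)=-1→OOX/XO./XX.; (2,2)=-1→OOX/XO./X.X
ply 5, O at OOX/XOX/X.. | (2,1)=-1→OOX/XOX/XO.*; (2,2)=-1→OOX/XOX/X.O
ply 6, X at OOX/XOX/XO. | (2,2)=+1→OOX/XOX/XOX*
ply 7: OOX/XOX/XOX is terminal -1 (O); from O.X/.../X.. depth 6

O winning at [O.X/.../X..]: False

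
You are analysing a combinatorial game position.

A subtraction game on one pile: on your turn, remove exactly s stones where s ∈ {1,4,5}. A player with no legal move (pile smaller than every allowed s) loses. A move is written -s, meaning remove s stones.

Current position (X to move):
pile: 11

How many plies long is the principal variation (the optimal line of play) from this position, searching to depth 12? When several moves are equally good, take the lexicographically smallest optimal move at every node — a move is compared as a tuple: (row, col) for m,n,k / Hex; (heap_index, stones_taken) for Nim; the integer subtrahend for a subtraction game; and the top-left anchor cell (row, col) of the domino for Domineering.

ply 1, X at 11 | -1=+1→10*; -4=-1→7; -5=-1→6
ply 2, O at 10 | -1=-1→9*; -4=-1→6; -5=-1→5
ply 3, X at 9 | -1=+1→8*; -4=-1→5; -5=-1→4
ply 4, O at 8 | -1=-1→7*; -4=-1→4; -5=-1→3
ply 5, X at 7 | -1=-1→6; -4=-1→3; -5=+1→2*
ply 6, O at 2 | -1=-1→1*
ply 7, X at 1 | -1=+1→0*
ply 8: 0 is terminal -1 (O); from 11 depth 12

PV length from [11]: 7 plies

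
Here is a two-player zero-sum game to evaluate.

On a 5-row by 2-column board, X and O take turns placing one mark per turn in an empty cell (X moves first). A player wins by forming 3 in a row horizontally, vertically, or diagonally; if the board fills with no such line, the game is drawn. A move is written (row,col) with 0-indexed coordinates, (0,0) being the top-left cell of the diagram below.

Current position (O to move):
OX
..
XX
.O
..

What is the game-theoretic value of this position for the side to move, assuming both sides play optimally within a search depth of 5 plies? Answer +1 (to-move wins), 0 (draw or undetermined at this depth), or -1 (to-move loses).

value(OX/../XX/.O/.., O) = -1

[OX/../XX/.O/..] O move#1: (1,0):-1/OX/O./XX/.O/..*, (1,1):-1/OX/.O/XX/.O/.., (3,0):-1/OX/../XX/OO/.., (4,0):-1/OX/../XX/.O/O., (4,1):-1/OX/../XX/.O/.O
[OX/O./XX/.O/..] X move#2: (1,1):+1/OX/OX/XX/.O/..*, (3,0):+1/OX/O./XX/XO/.., (4,0):+1/OX/O./XX/.O/X., (4,1):+0/OX/O./XX/.O/.X
[OX/OX/XX/.O/..] end (terminal -1, O#3); searched OX/../XX/.O/.. to 5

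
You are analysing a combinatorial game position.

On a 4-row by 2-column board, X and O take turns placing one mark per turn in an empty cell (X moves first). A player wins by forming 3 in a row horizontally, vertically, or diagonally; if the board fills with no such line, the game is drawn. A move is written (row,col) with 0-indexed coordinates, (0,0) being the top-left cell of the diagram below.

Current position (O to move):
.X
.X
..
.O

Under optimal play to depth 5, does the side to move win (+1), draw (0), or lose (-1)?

[.X/.X/../.O] O move#1: (0,0):-1/OX/.X/../.O, (1,0):-1/.X/OX/../.O, (2,0):-1/.X/.X/O./.O, (2,1):+0/.X/.X/.O/.O*, (3,0):-1/.X/.X/../OO
[.X/.X/.O/.O] X move#2: (0,0):+0/XX/.X/.O/.O*, (1,0):+0/.X/XX/.O/.O, (2,0):+0/.X/.X/XO/.O, (3,0):+0/.X/.X/.O/XO
[XX/.X/.O/.O] O move#3: (1,0):+0/XX/OX/.O/.O*, (2,0):+0/XX/.X/OO/.O, (3,0):+0/XX/.X/.O/OO
[XX/OX/.O/.O] X move#4: (2,0):+0/XX/OX/XO/.O*, (3,0):+0/XX/OX/.O/XO
[XX/OX/XO/.O] O move#5: (3,0):+0/XX/OX/XO/OO*
[XX/OX/XO/OO] end (terminal +0, X#6); searched .X/.X/../.O to 5

value(.X/.X/../.O, O) = 0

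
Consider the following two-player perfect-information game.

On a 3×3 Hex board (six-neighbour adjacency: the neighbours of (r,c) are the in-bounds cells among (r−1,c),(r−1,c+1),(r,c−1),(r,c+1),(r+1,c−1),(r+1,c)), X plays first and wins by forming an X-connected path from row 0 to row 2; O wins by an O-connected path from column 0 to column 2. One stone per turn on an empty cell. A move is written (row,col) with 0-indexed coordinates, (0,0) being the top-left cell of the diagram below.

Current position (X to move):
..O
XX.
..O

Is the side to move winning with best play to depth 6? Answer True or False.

ply 1, X at ..O/XX./..O | (0,0)=+1→X.O/XX./..O*; (0,1)=+1→.XO/XX./..O; (1,2)=+1→..O/XXX/..O; (2,0)=+1→..O/XX./X.O; (2,1)=+1→..O/XX./.XO
ply 2, O at X.O/XX./..O | (0,1)=-1→XOO/XX./..O*; (1,2)=-1→X.O/XXO/..O; (2,0)=-1→X.O/XX./O.O; (2,1)=-1→X.O/XX./.OO
ply 3, X at XOO/XX./..O | (1,2)=+1→XOO/XXX/..O*; (2,0)=+1→XOO/XX./X.O; (2,1)=+1→XOO/XX./.XO
ply 4, O at XOO/XXX/..O | (2,0)=-1→XOO/XXX/O.O*; (2,1)=-1→XOO/XXX/.OO
ply 5, X at XOO/XXX/O.O | (2,1)=+1→XOO/XXX/OXO*
ply 6: XOO/XXX/OXO is terminal -1 (O); from ..O/XX./..O depth 6

X winning at [..O/XX./..O]: True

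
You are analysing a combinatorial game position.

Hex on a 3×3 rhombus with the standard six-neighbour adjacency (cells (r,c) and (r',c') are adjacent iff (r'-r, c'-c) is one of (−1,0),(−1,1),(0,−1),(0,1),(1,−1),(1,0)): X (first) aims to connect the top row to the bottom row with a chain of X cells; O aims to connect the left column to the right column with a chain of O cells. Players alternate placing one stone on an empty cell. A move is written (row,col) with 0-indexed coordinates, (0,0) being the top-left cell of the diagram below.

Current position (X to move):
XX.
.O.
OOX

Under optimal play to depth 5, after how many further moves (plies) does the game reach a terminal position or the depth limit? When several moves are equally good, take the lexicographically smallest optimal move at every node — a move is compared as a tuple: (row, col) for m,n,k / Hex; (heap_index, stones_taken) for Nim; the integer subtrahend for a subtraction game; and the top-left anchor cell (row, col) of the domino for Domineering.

ply 1, X at XX./.O./OOX | (0,2)=-1→XXX/.O./OOX*; (1,0)=-1→XX./XO./OOX; (1,2)=-1→XX./.OX/OOX
ply 2, O at XXX/.O./OOX | (1,0)=-1→XXX/OO./OOX; (1,2)=+1→XXX/.OO/OOX*
ply 3: XXX/.OO/OOX is terminal -1 (X); from XX./.O./OOX depth 5

PV length from [XX./.O./OOX]: 2 plies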